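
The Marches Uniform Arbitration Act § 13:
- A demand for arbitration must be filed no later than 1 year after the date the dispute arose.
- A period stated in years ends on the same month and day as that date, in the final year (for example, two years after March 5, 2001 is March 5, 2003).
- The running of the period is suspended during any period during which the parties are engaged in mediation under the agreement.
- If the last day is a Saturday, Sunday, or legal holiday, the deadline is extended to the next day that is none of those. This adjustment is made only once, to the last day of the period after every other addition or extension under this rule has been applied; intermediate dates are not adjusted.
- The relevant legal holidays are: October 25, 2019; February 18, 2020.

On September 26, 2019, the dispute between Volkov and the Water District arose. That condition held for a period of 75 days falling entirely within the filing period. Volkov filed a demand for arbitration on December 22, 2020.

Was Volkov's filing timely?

1 year after September 26, 2019 is September 26, 2020.
Tolling adds 75 days: September 26, 2020 + 75 days = December 10, 2020.
December 10, 2020 is a Thursday and not a legal holiday, so no extension applies.
The deadline is December 10, 2020; the filing on December 22, 2020 is after that date.

No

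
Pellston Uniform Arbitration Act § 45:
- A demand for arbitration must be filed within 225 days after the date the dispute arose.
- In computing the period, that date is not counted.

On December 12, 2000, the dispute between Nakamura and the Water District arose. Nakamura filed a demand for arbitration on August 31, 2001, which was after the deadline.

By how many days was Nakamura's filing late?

37 days

225 days after December 12, 2000 is July 25, 2001.
The deadline is July 25, 2001; from July 25, 2001 to August 31, 2001 is 37 days.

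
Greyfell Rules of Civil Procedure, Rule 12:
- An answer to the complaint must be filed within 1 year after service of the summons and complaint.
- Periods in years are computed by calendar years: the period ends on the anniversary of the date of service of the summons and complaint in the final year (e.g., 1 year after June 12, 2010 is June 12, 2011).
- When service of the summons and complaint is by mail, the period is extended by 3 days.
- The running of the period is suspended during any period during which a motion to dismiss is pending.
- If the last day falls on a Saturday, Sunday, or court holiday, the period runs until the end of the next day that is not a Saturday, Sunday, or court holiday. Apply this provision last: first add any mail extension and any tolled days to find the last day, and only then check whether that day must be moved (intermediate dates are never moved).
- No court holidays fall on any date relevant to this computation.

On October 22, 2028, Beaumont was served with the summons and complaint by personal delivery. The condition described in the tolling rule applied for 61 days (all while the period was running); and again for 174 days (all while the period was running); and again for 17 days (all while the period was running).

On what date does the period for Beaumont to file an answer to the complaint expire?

July 1, 2030

1 year after October 22, 2028 is October 22, 2029.
Service was not by mail, so no mail extension applies.
Tolling adds 61 days: October 22, 2029 + 61 days = December 22, 2029.
Tolling adds 174 days: December 22, 2029 + 174 days = June 14, 2030.
Tolling adds 17 days: June 14, 2030 + 17 days = July 1, 2030.
July 1, 2030 is a Monday and not a court holiday, so no extension applies.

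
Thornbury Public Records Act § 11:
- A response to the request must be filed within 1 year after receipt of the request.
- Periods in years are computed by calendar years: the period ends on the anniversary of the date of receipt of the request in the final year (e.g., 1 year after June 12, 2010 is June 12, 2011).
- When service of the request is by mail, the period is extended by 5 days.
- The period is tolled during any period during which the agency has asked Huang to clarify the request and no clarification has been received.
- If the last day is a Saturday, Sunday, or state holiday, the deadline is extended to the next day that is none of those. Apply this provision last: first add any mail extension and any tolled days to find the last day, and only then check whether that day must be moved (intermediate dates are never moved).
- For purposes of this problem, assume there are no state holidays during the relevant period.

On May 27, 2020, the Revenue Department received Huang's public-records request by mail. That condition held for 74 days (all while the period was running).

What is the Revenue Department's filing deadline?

1 year after May 27, 2020 is May 27, 2021.
Service was by mail, adding 5 days: May 27, 2021 + 5 days = June 1, 2021.
Tolling adds 74 days: June 1, 2021 + 74 days = August 14, 2021.
August 14, 2021 is Saturday; August 15, 2021 is Sunday. The next qualifying day is August 16, 2021.

August 16, 2021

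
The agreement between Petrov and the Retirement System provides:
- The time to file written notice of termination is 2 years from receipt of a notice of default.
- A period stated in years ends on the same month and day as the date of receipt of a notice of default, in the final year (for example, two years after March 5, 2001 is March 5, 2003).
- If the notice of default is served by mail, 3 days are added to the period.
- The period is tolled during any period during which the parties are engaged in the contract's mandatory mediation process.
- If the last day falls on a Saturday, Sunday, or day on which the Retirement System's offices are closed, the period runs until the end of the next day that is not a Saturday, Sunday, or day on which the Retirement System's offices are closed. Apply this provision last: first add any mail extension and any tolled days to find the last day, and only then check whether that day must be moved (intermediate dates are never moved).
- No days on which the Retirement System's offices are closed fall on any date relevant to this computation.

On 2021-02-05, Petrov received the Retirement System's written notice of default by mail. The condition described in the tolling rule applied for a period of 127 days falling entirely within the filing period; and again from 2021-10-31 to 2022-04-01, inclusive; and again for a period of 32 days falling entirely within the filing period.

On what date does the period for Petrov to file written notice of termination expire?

2 years after 2021-02-05 is February 5, 2023.
Service was by mail, adding 3 days: February 5, 2023 + 3 days = February 8, 2023.
Tolling adds 127 days: February 8, 2023 + 127 days = June 15, 2023.
From October 31, 2021 through April 1, 2022 inclusive is 153 days; tolling adds 153 days: June 15, 2023 + 153 days = November 15, 2023.
Tolling adds 32 days: November 15, 2023 + 32 days = December 17, 2023.
December 17, 2023 is Sunday. The next qualifying day is December 18, 2023.

December 18, 2023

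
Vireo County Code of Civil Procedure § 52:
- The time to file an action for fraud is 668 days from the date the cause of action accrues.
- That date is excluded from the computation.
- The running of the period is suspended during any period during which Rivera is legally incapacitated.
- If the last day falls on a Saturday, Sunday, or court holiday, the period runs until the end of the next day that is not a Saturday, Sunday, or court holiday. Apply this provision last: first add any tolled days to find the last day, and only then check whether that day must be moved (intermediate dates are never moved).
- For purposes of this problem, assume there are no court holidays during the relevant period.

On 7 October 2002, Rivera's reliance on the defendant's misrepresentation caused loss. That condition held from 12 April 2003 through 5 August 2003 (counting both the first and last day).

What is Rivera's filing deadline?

668 days after 7 October 2002 is August 5, 2004.
From April 12, 2003 through August 5, 2003 inclusive is 116 days; tolling adds 116 days: August 5, 2004 + 116 days = November 29, 2004.
November 29, 2004 is a Monday and not a court holiday, so no extension applies.

November 29, 2004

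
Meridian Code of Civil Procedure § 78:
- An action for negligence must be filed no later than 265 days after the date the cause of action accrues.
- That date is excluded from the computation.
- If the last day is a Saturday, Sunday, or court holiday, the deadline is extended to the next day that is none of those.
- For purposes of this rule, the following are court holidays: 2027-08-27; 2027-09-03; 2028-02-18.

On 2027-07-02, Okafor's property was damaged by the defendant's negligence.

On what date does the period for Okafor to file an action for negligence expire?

March 23, 2028

265 days after 2027-07-02 is March 23, 2028.
March 23, 2028 is a Thursday and not a court holiday, so no extension applies.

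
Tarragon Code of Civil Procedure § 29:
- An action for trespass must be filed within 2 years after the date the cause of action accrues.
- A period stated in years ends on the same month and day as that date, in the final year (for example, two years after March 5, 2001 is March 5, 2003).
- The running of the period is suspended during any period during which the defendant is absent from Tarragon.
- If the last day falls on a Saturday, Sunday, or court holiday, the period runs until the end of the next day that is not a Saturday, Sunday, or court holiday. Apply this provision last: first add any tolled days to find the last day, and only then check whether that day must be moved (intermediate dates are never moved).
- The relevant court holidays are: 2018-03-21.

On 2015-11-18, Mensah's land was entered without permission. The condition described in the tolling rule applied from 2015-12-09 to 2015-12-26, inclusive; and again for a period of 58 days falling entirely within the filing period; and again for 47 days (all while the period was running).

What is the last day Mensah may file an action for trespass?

March 22, 2018

2 years after 2015-11-18 is November 18, 2017.
From December 9, 2015 through December 26, 2015 inclusive is 18 days; tolling adds 18 days: November 18, 2017 + 18 days = December 6, 2017.
Tolling adds 58 days: December 6, 2017 + 58 days = February 2, 2018.
Tolling adds 47 days: February 2, 2018 + 47 days = March 21, 2018.
March 21, 2018 is a listed holiday. The next qualifying day is March 22, 2018.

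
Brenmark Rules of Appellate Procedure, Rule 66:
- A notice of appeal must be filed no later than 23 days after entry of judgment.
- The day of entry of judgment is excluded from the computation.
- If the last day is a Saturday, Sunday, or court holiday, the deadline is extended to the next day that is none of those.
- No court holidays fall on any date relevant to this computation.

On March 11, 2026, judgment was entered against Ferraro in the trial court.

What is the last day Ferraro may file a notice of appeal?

23 days after March 11, 2026 is April 3, 2026.
April 3, 2026 is a Friday and not a court holiday, so no extension applies.

April 3, 2026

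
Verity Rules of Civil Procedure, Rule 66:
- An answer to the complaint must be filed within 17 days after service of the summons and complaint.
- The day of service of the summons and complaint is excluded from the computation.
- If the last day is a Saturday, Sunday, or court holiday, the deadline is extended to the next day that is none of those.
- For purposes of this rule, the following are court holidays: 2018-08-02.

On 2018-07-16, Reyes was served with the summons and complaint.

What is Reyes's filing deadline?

17 days after 2018-07-16 is August 2, 2018.
August 2, 2018 is a listed holiday. The next qualifying day is August 3, 2018.

August 3, 2018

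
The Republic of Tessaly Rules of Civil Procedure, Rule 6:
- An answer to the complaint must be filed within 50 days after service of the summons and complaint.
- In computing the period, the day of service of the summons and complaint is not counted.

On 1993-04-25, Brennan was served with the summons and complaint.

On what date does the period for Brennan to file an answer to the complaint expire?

50 days after 1993-04-25 is June 14, 1993.

June 14, 1993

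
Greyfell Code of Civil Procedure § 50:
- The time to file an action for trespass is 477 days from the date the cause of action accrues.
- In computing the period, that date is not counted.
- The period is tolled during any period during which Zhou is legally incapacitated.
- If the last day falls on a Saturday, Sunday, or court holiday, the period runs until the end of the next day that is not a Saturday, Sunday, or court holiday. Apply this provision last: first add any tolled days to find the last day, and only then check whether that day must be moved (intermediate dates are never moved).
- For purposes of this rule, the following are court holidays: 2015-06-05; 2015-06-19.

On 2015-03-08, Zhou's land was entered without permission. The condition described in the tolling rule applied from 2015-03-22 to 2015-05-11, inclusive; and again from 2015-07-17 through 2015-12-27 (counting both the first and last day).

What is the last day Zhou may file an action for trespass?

477 days after 2015-03-08 is June 27, 2016.
From March 22, 2015 through May 11, 2015 inclusive is 51 days; tolling adds 51 days: June 27, 2016 + 51 days = August 17, 2016.
From July 17, 2015 through December 27, 2015 inclusive is 164 days; tolling adds 164 days: August 17, 2016 + 164 days = January 28, 2017.
January 28, 2017 is Saturday; January 29, 2017 is Sunday. The next qualifying day is January 30, 2017.

January 30, 2017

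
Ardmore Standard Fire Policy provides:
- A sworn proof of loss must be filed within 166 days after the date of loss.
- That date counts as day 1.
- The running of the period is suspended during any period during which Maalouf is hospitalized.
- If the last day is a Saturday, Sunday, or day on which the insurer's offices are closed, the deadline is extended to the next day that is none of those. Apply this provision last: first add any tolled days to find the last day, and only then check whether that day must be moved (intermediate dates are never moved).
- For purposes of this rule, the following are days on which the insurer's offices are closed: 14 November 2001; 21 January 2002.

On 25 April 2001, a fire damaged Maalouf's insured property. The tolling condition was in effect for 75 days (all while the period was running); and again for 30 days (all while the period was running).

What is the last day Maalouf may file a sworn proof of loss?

January 22, 2002

Counting 25 April 2001 as day 1, day 166 is October 7, 2001.
Tolling adds 75 days: October 7, 2001 + 75 days = December 21, 2001.
Tolling adds 30 days: December 21, 2001 + 30 days = January 20, 2002.
January 20, 2002 is Sunday; January 21, 2002 is a listed holiday. The next qualifying day is January 22, 2002.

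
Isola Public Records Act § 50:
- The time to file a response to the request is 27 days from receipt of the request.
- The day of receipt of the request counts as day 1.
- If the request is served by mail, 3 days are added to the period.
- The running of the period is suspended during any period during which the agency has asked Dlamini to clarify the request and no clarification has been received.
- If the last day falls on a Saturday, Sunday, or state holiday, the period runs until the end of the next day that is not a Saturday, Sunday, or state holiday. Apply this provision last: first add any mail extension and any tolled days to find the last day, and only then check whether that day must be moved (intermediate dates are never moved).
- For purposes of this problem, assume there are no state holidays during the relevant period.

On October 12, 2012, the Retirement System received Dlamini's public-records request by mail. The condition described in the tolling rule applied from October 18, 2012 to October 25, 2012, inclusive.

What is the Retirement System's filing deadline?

November 19, 2012

Counting October 12, 2012 as day 1, day 27 is November 7, 2012.
Service was by mail, adding 3 days: November 7, 2012 + 3 days = November 10, 2012.
From October 18, 2012 through October 25, 2012 inclusive is 8 days; tolling adds 8 days: November 10, 2012 + 8 days = November 18, 2012.
November 18, 2012 is Sunday. The next qualifying day is November 19, 2012.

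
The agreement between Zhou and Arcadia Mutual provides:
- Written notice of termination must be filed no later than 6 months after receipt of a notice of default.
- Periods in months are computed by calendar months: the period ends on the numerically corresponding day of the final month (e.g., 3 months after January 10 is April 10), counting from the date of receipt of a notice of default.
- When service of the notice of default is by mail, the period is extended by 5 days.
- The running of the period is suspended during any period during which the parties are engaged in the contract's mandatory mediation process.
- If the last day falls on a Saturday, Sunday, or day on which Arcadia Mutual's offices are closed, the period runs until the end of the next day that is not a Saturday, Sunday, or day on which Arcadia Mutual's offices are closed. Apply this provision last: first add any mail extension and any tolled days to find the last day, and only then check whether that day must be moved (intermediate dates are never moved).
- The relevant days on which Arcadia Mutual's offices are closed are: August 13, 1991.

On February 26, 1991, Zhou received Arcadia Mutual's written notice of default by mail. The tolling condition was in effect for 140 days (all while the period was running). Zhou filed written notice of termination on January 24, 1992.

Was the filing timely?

No

6 months after February 26, 1991 is August 26, 1991.
Service was by mail, adding 5 days: August 26, 1991 + 5 days = August 31, 1991.
Tolling adds 140 days: August 31, 1991 + 140 days = January 18, 1992.
January 18, 1992 is Saturday; January 19, 1992 is Sunday. The next qualifying day is January 20, 1992.
The deadline is January 20, 1992; the filing on January 24, 1992 is after that date.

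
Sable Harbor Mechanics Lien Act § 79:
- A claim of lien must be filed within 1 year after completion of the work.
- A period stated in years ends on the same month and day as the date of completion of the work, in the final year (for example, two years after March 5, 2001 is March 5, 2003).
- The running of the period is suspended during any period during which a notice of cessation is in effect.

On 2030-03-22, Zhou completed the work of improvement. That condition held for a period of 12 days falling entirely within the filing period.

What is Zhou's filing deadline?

April 3, 2031

1 year after 2030-03-22 is March 22, 2031.
Tolling adds 12 days: March 22, 2031 + 12 days = April 3, 2031.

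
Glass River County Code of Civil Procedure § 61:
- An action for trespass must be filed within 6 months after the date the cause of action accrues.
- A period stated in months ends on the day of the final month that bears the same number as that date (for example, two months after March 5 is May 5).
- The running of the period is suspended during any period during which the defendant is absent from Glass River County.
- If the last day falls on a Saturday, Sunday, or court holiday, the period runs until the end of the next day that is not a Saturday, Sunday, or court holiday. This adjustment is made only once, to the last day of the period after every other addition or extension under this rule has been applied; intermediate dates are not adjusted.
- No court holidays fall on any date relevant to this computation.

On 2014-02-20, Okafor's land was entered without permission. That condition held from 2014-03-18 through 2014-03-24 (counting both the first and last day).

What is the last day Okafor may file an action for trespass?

August 27, 2014

6 months after 2014-02-20 is August 20, 2014.
From March 18, 2014 through March 24, 2014 inclusive is 7 days; tolling adds 7 days: August 20, 2014 + 7 days = August 27, 2014.
August 27, 2014 is a Wednesday and not a court holiday, so no extension applies.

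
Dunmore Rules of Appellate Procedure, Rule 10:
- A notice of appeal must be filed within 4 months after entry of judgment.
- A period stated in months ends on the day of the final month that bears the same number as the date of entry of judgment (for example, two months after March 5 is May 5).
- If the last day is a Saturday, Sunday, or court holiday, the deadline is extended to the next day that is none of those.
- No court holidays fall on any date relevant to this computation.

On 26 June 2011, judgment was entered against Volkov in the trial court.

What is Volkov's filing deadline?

4 months after 26 June 2011 is October 26, 2011.
October 26, 2011 is a Wednesday and not a court holiday, so no extension applies.

October 26, 2011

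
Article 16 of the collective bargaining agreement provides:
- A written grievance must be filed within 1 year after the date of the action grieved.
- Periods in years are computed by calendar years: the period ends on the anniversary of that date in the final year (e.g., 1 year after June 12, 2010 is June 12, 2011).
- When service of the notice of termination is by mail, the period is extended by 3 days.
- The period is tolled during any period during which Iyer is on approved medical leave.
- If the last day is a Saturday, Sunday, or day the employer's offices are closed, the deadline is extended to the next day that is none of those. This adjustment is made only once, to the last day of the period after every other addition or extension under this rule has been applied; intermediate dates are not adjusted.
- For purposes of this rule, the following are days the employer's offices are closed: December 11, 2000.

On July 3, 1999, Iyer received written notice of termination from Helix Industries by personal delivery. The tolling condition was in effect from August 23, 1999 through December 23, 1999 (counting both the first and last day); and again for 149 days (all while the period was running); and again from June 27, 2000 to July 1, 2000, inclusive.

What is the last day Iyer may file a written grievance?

April 6, 2001

1 year after July 3, 1999 is July 3, 2000.
Service was not by mail, so no mail extension applies.
From August 23, 1999 through December 23, 1999 inclusive is 123 days; tolling adds 123 days: July 3, 2000 + 123 days = November 3, 2000.
Tolling adds 149 days: November 3, 2000 + 149 days = April 1, 2001.
From June 27, 2000 through July 1, 2000 inclusive is 5 days; tolling adds 5 days: April 1, 2001 + 5 days = April 6, 2001.
April 6, 2001 is a Friday and not a day the employer's offices are closed, so no extension applies.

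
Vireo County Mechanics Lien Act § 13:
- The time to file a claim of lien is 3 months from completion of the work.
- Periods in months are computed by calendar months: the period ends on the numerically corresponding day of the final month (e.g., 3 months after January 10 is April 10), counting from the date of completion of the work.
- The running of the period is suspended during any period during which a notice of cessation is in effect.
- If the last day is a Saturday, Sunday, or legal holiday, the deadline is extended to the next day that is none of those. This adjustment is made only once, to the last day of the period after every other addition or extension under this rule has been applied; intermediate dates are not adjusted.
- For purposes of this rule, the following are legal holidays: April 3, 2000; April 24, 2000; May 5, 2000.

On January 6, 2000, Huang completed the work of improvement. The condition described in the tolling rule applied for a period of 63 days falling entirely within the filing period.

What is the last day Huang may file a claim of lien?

June 8, 2000

3 months after January 6, 2000 is April 6, 2000.
Tolling adds 63 days: April 6, 2000 + 63 days = June 8, 2000.
June 8, 2000 is a Thursday and not a legal holiday, so no extension applies.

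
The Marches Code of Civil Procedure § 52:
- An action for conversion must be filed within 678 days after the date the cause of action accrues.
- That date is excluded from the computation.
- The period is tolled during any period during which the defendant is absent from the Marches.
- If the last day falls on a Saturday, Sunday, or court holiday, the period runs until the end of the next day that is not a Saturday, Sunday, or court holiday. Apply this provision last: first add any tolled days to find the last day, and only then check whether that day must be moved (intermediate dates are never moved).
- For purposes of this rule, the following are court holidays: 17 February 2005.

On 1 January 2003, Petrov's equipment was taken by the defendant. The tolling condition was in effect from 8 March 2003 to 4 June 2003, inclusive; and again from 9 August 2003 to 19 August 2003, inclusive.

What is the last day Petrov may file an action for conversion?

February 18, 2005

678 days after 1 January 2003 is November 9, 2004.
From March 8, 2003 through June 4, 2003 inclusive is 89 days; tolling adds 89 days: November 9, 2004 + 89 days = February 6, 2005.
From August 9, 2003 through August 19, 2003 inclusive is 11 days; tolling adds 11 days: February 6, 2005 + 11 days = February 17, 2005.
February 17, 2005 is a listed holiday. The next qualifying day is February 18, 2005.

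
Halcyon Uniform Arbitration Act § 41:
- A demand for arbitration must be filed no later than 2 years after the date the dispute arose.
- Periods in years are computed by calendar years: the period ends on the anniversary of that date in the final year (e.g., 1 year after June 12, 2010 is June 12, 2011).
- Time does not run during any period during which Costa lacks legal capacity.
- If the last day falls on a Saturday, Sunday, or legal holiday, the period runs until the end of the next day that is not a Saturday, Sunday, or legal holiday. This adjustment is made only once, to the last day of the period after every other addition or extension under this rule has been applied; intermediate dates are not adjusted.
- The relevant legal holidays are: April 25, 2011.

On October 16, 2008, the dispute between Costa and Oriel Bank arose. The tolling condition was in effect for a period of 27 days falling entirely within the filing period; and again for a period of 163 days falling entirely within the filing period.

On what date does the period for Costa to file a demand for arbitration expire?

April 26, 2011

2 years after October 16, 2008 is October 16, 2010.
Tolling adds 27 days: October 16, 2010 + 27 days = November 12, 2010.
Tolling adds 163 days: November 12, 2010 + 163 days = April 24, 2011.
April 24, 2011 is Sunday; April 25, 2011 is a listed holiday. The next qualifying day is April 26, 2011.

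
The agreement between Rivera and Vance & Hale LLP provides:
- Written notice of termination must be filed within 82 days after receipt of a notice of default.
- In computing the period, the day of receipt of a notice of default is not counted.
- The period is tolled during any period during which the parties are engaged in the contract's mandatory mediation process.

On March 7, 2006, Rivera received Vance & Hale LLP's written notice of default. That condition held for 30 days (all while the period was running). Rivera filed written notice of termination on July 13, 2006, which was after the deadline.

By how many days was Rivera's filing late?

82 days after March 7, 2006 is May 28, 2006.
Tolling adds 30 days: May 28, 2006 + 30 days = June 27, 2006.
The deadline is June 27, 2006; from June 27, 2006 to July 13, 2006 is 16 days.

16 days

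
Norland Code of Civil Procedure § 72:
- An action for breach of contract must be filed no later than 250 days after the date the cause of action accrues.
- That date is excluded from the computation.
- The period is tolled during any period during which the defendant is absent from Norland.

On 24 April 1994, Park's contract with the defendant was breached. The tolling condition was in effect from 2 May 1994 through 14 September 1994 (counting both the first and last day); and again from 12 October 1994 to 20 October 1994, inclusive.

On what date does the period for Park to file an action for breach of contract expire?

May 24, 1995

250 days after 24 April 1994 is December 30, 1994.
From May 2, 1994 through September 14, 1994 inclusive is 136 days; tolling adds 136 days: December 30, 1994 + 136 days = May 15, 1995.
From October 12, 1994 through October 20, 1994 inclusive is 9 days; tolling adds 9 days: May 15, 1995 + 9 days = May 24, 1995.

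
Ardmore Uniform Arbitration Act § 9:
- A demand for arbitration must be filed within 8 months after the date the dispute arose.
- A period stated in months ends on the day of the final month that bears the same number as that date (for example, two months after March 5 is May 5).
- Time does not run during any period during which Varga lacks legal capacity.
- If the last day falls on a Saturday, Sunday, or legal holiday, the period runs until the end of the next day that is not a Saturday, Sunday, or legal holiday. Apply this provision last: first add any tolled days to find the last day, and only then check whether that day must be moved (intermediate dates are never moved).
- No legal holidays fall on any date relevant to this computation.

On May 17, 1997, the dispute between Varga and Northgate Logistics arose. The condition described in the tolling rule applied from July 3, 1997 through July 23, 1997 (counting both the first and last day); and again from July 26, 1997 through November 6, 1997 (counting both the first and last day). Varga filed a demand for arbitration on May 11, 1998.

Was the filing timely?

8 months after May 17, 1997 is January 17, 1998.
From July 3, 1997 through July 23, 1997 inclusive is 21 days; tolling adds 21 days: January 17, 1998 + 21 days = February 7, 1998.
From July 26, 1997 through November 6, 1997 inclusive is 104 days; tolling adds 104 days: February 7, 1998 + 104 days = May 22, 1998.
May 22, 1998 is a Friday and not a legal holiday, so no extension applies.
The deadline is May 22, 1998; the filing on May 11, 1998 is on or before that date.

Yes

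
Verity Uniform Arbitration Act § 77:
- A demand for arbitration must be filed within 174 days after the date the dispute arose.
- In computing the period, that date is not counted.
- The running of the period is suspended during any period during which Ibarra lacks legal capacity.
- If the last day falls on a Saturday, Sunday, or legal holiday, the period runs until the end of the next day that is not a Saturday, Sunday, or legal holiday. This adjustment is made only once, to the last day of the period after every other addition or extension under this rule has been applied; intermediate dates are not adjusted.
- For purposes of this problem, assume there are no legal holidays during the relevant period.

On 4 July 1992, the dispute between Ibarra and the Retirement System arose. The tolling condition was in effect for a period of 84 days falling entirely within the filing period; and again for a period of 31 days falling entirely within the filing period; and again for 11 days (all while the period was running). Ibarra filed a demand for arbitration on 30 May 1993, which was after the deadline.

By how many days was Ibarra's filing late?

174 days after 4 July 1992 is December 25, 1992.
Tolling adds 84 days: December 25, 1992 + 84 days = March 19, 1993.
Tolling adds 31 days: March 19, 1993 + 31 days = April 19, 1993.
Tolling adds 11 days: April 19, 1993 + 11 days = April 30, 1993.
April 30, 1993 is a Friday and not a legal holiday, so no extension applies.
The deadline is April 30, 1993; from April 30, 1993 to May 30, 1993 is 30 days.

30 days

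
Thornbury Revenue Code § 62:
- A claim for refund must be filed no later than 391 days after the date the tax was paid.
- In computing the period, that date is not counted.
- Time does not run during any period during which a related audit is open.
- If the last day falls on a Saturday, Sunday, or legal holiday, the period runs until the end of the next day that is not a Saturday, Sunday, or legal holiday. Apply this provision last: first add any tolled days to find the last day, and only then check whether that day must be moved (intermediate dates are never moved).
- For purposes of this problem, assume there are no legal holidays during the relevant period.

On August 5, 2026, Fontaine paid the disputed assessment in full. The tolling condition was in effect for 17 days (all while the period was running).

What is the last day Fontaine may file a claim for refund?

September 17, 2027

391 days after August 5, 2026 is August 31, 2027.
Tolling adds 17 days: August 31, 2027 + 17 days = September 17, 2027.
September 17, 2027 is a Friday and not a legal holiday, so no extension applies.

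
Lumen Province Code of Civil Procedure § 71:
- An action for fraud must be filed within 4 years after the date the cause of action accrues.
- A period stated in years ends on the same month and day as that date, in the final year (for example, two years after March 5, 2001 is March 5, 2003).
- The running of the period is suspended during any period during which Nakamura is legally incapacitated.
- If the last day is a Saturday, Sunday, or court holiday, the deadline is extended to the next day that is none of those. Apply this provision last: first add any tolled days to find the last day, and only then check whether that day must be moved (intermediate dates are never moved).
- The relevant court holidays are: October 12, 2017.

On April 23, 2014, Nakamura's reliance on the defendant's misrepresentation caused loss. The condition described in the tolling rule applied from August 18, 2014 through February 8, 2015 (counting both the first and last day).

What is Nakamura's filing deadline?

October 15, 2018

4 years after April 23, 2014 is April 23, 2018.
From August 18, 2014 through February 8, 2015 inclusive is 175 days; tolling adds 175 days: April 23, 2018 + 175 days = October 15, 2018.
October 15, 2018 is a Monday and not a court holiday, so no extension applies.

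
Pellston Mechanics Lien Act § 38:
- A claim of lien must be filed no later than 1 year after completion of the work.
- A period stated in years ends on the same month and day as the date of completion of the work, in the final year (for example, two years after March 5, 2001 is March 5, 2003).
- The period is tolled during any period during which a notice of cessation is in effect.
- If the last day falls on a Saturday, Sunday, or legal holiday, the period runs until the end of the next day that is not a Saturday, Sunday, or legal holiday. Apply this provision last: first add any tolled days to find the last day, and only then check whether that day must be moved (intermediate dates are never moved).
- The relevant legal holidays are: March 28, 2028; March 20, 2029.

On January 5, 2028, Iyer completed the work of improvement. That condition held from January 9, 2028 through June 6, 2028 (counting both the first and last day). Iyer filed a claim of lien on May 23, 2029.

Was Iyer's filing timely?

Yes

1 year after January 5, 2028 is January 5, 2029.
From January 9, 2028 through June 6, 2028 inclusive is 150 days; tolling adds 150 days: January 5, 2029 + 150 days = June 4, 2029.
June 4, 2029 is a Monday and not a legal holiday, so no extension applies.
The deadline is June 4, 2029; the filing on May 23, 2029 is on or before that date.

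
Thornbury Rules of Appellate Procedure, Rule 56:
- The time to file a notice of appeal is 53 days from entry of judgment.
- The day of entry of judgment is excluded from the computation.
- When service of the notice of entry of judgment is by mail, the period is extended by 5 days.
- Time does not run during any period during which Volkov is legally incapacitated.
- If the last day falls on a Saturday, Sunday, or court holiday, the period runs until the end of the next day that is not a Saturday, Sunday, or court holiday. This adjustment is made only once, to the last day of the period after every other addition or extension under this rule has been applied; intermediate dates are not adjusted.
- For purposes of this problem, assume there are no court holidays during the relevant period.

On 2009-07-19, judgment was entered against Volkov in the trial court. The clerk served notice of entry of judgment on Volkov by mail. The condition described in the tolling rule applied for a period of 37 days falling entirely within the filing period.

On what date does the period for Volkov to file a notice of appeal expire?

53 days after 2009-07-19 is September 10, 2009.
Service was by mail, adding 5 days: September 10, 2009 + 5 days = September 15, 2009.
Tolling adds 37 days: September 15, 2009 + 37 days = October 22, 2009.
October 22, 2009 is a Thursday and not a court holiday, so no extension applies.

October 22, 2009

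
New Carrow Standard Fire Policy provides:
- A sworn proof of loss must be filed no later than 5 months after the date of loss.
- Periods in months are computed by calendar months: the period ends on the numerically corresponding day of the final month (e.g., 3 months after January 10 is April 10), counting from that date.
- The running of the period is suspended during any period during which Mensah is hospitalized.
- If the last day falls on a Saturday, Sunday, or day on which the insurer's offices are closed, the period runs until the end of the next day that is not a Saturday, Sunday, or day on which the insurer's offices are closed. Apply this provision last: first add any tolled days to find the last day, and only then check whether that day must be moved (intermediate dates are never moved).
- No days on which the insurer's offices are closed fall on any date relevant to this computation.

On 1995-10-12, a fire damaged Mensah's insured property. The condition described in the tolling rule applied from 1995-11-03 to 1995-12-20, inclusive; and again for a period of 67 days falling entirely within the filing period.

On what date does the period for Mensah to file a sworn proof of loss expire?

July 5, 1996

5 months after 1995-10-12 is March 12, 1996.
From November 3, 1995 through December 20, 1995 inclusive is 48 days; tolling adds 48 days: March 12, 1996 + 48 days = April 29, 1996.
Tolling adds 67 days: April 29, 1996 + 67 days = July 5, 1996.
July 5, 1996 is a Friday and not a day on which the insurer's offices are closed, so no extension applies.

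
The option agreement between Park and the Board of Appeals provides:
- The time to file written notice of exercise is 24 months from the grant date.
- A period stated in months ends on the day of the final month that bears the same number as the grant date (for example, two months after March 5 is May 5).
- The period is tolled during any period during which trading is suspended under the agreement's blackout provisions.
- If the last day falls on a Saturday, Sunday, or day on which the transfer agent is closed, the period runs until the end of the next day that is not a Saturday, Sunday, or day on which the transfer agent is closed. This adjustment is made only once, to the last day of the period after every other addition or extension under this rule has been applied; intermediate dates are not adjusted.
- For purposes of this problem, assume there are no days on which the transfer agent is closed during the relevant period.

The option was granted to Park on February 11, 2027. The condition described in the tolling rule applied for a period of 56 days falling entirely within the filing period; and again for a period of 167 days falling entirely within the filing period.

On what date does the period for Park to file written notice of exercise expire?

24 months after February 11, 2027 is February 11, 2029.
Tolling adds 56 days: February 11, 2029 + 56 days = April 8, 2029.
Tolling adds 167 days: April 8, 2029 + 167 days = September 22, 2029.
September 22, 2029 is Saturday; September 23, 2029 is Sunday. The next qualifying day is September 24, 2029.

September 24, 2029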